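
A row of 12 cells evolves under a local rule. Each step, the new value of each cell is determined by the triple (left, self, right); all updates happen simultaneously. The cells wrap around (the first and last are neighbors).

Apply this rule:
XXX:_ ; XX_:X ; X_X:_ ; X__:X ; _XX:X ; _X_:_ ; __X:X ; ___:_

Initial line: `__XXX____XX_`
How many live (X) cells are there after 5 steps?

_XX_XX__XXXX
_XX_XXXXX__X
_XX_X___XXX_
XXX__X_XX_XX
__XXX__XX_X_
count of X: 6

6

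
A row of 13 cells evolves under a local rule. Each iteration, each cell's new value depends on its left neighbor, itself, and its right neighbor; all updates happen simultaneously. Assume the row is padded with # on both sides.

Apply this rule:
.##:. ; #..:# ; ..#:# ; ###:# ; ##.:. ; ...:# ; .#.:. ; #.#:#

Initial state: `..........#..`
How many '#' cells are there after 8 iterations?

8

##########.##
#########.#.#
########.#.#.
#######.#.#.#
######.#.#.#.
#####.#.#.#.#
####.#.#.#.#.
###.#.#.#.#.#
count of #: 8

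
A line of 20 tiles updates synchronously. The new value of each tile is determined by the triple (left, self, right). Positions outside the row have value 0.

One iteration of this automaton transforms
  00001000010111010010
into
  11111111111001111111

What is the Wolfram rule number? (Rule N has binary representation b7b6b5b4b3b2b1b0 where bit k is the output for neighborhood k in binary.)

position 12: 111 → 0  (bit 7 = 0)
position 13: 110 → 1  (bit 6 = 1)
position 10: 101 → 1  (bit 5 = 1)
position 5: 100 → 1  (bit 4 = 1)
position 11: 011 → 0  (bit 3 = 0)
position 4: 010 → 1  (bit 2 = 1)
position 3: 001 → 1  (bit 1 = 1)
position 0: 000 → 1  (bit 0 = 1)
bits b7..b0 = 01110111 = 119

119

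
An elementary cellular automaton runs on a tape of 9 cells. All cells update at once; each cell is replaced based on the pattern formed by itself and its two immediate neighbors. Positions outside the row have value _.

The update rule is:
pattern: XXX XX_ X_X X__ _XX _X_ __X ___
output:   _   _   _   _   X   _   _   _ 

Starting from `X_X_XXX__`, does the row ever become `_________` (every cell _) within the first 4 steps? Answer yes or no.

step 1: ____X____
step 2: _________
all cells are _ at step 2

yes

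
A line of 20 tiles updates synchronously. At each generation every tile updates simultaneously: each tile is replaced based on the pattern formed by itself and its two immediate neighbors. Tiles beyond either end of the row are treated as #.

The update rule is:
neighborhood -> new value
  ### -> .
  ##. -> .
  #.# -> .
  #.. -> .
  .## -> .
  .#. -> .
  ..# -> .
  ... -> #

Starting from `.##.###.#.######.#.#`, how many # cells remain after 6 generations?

generation 1: ....................
generation 2: .##################.
generation 3: ....................  (repeats generation 1; period 2)
generation 6: .##################.
count of #: 18

18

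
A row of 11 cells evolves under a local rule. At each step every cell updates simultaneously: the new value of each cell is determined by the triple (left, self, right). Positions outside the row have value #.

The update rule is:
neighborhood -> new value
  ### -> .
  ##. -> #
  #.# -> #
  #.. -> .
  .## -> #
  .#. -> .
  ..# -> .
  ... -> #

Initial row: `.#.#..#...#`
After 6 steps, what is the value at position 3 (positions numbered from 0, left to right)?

#

step 1: #.#.....#.#
step 2: ##..###..##
step 3: .#..#.#..#.
step 4: #....#....#
step 5: #.##...##.#
step 6: ####.#.####
position 3 holds #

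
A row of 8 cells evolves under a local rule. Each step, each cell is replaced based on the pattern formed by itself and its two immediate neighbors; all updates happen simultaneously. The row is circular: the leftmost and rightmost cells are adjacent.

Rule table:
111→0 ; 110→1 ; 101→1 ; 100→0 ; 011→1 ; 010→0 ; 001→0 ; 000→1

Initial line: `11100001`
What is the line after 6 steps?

00011110

00101101
00011110
11010010
11100001  (repeats step 0; period 4)
step 6: 00011110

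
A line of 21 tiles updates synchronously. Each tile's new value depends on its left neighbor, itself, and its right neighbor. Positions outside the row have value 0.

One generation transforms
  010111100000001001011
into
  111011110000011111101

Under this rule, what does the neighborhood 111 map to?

At position 4 the neighborhood is 111; the next row has 1 there.

1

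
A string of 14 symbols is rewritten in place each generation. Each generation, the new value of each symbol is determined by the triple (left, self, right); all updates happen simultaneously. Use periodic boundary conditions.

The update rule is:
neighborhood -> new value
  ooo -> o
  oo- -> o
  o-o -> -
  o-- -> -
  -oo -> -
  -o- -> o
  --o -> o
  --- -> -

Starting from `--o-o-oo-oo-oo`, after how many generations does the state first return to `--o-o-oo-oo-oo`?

-oo-o--o--o--o
--o-o-oo-oo-oo

2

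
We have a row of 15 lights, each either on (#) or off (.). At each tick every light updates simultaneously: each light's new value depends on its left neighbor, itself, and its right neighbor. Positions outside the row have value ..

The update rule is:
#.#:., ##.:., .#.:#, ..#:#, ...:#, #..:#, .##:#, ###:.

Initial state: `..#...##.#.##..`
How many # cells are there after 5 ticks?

tick 1: #######..#.#.##
tick 2: #......###.#.#.
tick 3: ########...#.##
tick 4: #.......####.#.
tick 5: #########....##
count of #: 11

11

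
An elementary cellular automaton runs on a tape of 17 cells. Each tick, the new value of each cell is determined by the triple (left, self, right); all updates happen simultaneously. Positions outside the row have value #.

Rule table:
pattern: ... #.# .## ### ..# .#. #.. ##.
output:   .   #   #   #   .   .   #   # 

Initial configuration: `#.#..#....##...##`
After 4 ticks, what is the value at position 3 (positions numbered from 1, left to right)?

#

##.#..#...###..##
###.#..#..####.##
####.#..#.#######
#####.#..########
position 3 holds #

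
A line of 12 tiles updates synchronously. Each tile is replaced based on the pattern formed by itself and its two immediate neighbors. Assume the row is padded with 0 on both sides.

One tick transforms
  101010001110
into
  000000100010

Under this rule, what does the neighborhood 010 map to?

At position 0 the neighborhood is 010; the next row has 0 there.

0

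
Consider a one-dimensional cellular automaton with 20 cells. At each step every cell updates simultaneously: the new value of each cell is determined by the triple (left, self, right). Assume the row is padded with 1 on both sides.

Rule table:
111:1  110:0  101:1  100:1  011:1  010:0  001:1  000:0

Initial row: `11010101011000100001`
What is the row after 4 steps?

10101010110101010011
01010101101010101111
10101011010101011111
01010110101010111111

01010110101010111111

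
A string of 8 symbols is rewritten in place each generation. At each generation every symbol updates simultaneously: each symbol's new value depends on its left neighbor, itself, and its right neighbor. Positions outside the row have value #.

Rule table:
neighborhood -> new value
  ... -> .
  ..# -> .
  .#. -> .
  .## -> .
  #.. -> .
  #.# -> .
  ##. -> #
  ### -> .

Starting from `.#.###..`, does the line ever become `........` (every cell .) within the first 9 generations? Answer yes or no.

.....#..
........
all cells are . at generation 2

yes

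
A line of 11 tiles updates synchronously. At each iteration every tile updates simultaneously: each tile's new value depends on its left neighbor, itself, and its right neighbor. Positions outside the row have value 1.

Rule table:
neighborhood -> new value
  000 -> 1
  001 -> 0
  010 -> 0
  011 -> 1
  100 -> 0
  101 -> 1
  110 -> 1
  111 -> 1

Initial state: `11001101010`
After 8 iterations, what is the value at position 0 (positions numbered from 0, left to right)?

iteration 1: 11001110101
iteration 2: 11001111011
iteration 3: 11001111111
iteration 4: 11001111111  (fixed point — unchanged through iteration 8)
position 0 holds 1

1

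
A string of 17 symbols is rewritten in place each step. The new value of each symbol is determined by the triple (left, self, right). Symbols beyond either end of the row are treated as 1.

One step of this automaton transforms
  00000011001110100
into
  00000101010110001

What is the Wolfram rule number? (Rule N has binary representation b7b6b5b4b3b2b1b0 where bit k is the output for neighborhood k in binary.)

position 11: 111 → 1  (bit 7 = 1)
position 7: 110 → 1  (bit 6 = 1)
position 13: 101 → 0  (bit 5 = 0)
position 0: 100 → 0  (bit 4 = 0)
position 6: 011 → 0  (bit 3 = 0)
position 14: 010 → 0  (bit 2 = 0)
position 5: 001 → 1  (bit 1 = 1)
position 1: 000 → 0  (bit 0 = 0)
bits b7..b0 = 11000010 = 194

194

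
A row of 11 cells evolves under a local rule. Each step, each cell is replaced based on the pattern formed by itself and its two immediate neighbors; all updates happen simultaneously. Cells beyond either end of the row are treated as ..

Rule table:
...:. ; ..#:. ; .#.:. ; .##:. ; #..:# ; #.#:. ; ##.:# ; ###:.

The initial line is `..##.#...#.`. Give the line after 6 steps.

........#..

step 1: ...#..#...#
step 2: ....#..#...
step 3: .....#..#..
step 4: ......#..#.
step 5: .......#..#
step 6: ........#..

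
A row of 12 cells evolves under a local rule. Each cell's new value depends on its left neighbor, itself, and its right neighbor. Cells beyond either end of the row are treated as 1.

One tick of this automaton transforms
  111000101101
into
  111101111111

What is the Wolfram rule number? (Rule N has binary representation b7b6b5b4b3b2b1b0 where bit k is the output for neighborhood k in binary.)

254

position 0: 111 → 1  (bit 7 = 1)
position 2: 110 → 1  (bit 6 = 1)
position 7: 101 → 1  (bit 5 = 1)
position 3: 100 → 1  (bit 4 = 1)
position 8: 011 → 1  (bit 3 = 1)
position 6: 010 → 1  (bit 2 = 1)
position 5: 001 → 1  (bit 1 = 1)
position 4: 000 → 0  (bit 0 = 0)
bits b7..b0 = 11111110 = 254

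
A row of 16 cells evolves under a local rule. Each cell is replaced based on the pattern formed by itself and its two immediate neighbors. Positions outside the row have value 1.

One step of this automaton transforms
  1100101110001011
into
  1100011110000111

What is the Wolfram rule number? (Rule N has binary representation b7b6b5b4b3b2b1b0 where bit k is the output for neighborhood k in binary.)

position 0: 111 → 1  (bit 7 = 1)
position 1: 110 → 1  (bit 6 = 1)
position 5: 101 → 1  (bit 5 = 1)
position 2: 100 → 0  (bit 4 = 0)
position 6: 011 → 1  (bit 3 = 1)
position 4: 010 → 0  (bit 2 = 0)
position 3: 001 → 0  (bit 1 = 0)
position 10: 000 → 0  (bit 0 = 0)
bits b7..b0 = 11101000 = 232

232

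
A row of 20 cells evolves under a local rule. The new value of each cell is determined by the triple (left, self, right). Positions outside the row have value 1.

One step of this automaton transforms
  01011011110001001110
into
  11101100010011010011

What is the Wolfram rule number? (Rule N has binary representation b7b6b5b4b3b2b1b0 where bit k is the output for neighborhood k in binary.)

position 7: 111 → 0  (bit 7 = 0)
position 4: 110 → 1  (bit 6 = 1)
position 0: 101 → 1  (bit 5 = 1)
position 10: 100 → 0  (bit 4 = 0)
position 3: 011 → 0  (bit 3 = 0)
position 1: 010 → 1  (bit 2 = 1)
position 12: 001 → 1  (bit 1 = 1)
position 11: 000 → 0  (bit 0 = 0)
bits b7..b0 = 01100110 = 102

102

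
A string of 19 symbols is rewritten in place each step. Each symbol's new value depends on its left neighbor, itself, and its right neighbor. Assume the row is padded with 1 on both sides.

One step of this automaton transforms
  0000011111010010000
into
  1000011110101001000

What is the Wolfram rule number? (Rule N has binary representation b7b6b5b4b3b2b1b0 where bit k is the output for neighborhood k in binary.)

184

position 6: 111 → 1  (bit 7 = 1)
position 9: 110 → 0  (bit 6 = 0)
position 10: 101 → 1  (bit 5 = 1)
position 0: 100 → 1  (bit 4 = 1)
position 5: 011 → 1  (bit 3 = 1)
position 11: 010 → 0  (bit 2 = 0)
position 4: 001 → 0  (bit 1 = 0)
position 1: 000 → 0  (bit 0 = 0)
bits b7..b0 = 10111000 = 184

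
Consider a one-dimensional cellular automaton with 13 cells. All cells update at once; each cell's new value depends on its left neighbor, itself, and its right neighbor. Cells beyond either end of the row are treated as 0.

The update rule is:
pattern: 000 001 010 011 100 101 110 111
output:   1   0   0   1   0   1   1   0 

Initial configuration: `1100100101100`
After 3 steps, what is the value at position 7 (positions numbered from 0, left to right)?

1100000011101
1101111010110
1111001101110
position 7 holds 1

1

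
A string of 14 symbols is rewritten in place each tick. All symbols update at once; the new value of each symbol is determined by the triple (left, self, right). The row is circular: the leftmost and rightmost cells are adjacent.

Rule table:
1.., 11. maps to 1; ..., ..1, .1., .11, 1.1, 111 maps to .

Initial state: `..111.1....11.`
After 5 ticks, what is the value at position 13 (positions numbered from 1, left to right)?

....1..1....11
1....1..1....1
11....1..1....
.11....1..1...
..11....1..1..
position 13 holds .

.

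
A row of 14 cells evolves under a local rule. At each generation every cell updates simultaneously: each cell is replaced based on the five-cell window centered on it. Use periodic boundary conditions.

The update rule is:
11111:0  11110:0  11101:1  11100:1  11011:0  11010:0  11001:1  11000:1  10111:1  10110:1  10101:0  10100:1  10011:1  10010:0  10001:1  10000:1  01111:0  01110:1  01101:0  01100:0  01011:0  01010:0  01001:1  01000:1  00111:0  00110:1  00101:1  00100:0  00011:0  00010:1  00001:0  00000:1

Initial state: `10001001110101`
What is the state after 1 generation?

01110110110001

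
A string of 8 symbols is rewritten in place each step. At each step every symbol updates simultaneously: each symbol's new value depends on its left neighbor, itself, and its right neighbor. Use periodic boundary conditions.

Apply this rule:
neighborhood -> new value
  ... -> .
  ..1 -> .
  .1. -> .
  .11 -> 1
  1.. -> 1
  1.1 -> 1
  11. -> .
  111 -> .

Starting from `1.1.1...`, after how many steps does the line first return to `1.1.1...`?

.1.1.1..
..1.1.1.
...1.1.1
1...1.1.
.1...1.1
1.1...1.
.1.1...1
1.1.1...

8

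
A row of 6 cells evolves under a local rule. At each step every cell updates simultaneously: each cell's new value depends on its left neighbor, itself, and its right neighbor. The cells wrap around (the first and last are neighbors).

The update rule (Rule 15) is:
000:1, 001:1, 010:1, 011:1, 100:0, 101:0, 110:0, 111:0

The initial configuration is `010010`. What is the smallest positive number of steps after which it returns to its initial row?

6

110110
100100
101101
001001
011011
010010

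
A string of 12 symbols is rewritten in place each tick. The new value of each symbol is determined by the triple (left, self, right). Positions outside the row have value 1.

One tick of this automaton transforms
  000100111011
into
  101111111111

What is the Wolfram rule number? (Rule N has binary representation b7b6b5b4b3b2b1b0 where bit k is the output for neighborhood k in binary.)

position 7: 111 → 1  (bit 7 = 1)
position 8: 110 → 1  (bit 6 = 1)
position 9: 101 → 1  (bit 5 = 1)
position 0: 100 → 1  (bit 4 = 1)
position 6: 011 → 1  (bit 3 = 1)
position 3: 010 → 1  (bit 2 = 1)
position 2: 001 → 1  (bit 1 = 1)
position 1: 000 → 0  (bit 0 = 0)
bits b7..b0 = 11111110 = 254

254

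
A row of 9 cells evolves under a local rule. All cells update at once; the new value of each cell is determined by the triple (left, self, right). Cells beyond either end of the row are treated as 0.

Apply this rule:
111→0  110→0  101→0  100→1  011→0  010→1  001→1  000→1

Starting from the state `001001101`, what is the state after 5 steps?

111110001
000001111
111110000
000001111  (repeats step 2; period 2)
step 5: 111110000

111110000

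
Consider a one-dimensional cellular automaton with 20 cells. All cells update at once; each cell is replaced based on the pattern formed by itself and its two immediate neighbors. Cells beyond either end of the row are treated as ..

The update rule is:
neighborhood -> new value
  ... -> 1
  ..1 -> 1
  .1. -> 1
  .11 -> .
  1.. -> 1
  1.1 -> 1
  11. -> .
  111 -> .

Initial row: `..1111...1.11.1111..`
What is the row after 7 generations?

11....11111.......11

generation 1: 11....11111..1....11
generation 2: ..1111.....1111111..
generation 3: 11....11111.......11
generation 4: ..1111.....1111111..  (repeats generation 2; period 2)
generation 7: 11....11111.......11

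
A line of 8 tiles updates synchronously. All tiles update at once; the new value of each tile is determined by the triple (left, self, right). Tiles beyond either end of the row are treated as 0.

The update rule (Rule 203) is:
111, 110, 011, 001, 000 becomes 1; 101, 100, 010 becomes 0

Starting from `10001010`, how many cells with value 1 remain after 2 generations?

7

00110000
11110111
count of 1: 7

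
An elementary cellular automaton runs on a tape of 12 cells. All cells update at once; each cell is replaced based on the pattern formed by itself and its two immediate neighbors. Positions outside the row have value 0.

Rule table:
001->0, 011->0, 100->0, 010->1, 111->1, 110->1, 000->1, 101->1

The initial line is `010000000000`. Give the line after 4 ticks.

tick 1: 010111111111
tick 2: 011011111111
tick 3: 001101111111
tick 4: 100110111111

100110111111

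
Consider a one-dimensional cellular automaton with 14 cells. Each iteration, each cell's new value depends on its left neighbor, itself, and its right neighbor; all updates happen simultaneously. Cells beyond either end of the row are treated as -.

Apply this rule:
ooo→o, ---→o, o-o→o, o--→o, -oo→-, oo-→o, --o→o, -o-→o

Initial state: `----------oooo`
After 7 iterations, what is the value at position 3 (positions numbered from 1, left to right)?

oooooooooo-ooo
-oooooooooo-oo
o-oooooooooo-o
oo-ooooooooooo
-oo-oooooooooo
o-oo-ooooooooo
oo-oo-oooooooo
position 3 holds -

-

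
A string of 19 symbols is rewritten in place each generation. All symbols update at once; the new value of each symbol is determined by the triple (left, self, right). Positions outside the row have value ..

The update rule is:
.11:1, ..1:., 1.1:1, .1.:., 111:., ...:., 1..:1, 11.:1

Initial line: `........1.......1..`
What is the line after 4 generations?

............1......

.........1.......1.
..........1.......1
...........1.......
............1......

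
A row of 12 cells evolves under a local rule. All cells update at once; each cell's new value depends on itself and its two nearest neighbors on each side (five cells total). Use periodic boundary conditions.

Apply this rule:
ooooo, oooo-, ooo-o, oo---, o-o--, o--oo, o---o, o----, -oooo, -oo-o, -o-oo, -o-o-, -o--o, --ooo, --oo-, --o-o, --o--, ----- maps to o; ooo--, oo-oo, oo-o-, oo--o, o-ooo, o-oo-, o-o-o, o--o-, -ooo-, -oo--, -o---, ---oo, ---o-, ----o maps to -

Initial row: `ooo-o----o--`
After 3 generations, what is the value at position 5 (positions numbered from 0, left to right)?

o-o-o-o--ooo
o--o-ooooooo
---oo-oooooo
position 5 holds -

-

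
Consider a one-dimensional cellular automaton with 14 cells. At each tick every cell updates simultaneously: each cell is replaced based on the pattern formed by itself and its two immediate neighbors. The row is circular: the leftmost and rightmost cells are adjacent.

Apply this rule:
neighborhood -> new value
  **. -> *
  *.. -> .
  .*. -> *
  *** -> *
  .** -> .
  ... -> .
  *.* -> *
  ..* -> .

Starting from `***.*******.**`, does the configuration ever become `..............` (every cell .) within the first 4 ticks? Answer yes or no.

no

****.*******.*
*****.*******.
.*****.*******
*.*****.******
tick 4 is *.*****.******, still not uniform .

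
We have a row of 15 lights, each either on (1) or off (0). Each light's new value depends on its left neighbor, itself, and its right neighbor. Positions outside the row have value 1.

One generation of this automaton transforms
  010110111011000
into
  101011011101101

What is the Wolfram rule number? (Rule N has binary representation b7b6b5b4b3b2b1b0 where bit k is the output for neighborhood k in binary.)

position 7: 111 → 1  (bit 7 = 1)
position 4: 110 → 1  (bit 6 = 1)
position 0: 101 → 1  (bit 5 = 1)
position 12: 100 → 1  (bit 4 = 1)
position 3: 011 → 0  (bit 3 = 0)
position 1: 010 → 0  (bit 2 = 0)
position 14: 001 → 1  (bit 1 = 1)
position 13: 000 → 0  (bit 0 = 0)
bits b7..b0 = 11110010 = 242

242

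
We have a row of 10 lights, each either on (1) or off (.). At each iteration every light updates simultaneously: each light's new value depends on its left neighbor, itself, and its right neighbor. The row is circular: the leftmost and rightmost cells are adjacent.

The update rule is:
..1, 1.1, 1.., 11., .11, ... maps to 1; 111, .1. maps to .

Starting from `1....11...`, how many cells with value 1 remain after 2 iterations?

3

iteration 1: .111111111
iteration 2: 11.......1
count of 1: 3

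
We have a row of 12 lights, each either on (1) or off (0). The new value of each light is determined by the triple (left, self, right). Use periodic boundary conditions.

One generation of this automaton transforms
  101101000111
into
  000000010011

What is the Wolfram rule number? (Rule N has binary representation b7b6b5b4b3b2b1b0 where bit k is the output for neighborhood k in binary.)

position 10: 111 → 1  (bit 7 = 1)
position 0: 110 → 0  (bit 6 = 0)
position 1: 101 → 0  (bit 5 = 0)
position 6: 100 → 0  (bit 4 = 0)
position 2: 011 → 0  (bit 3 = 0)
position 5: 010 → 0  (bit 2 = 0)
position 8: 001 → 0  (bit 1 = 0)
position 7: 000 → 1  (bit 0 = 1)
bits b7..b0 = 10000001 = 129

129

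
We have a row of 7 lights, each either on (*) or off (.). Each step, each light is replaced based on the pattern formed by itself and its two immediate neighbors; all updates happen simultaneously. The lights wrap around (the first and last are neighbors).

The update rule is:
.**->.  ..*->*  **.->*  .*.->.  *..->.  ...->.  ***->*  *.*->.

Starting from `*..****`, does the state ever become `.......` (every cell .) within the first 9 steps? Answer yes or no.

step 1: *.*.***
step 2: *....**
step 3: *...*.*
step 4: *..*...
step 5: ..*...*
step 6: .*...*.
step 7: *...*..
step 8: ...*..*
step 9: ..*..*.
step 9 is ..*..*., still not uniform .

no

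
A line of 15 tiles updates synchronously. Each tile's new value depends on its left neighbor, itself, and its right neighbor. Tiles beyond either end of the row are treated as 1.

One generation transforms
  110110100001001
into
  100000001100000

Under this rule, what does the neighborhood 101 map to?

0

At position 2 the neighborhood is 101; the next row has 0 there.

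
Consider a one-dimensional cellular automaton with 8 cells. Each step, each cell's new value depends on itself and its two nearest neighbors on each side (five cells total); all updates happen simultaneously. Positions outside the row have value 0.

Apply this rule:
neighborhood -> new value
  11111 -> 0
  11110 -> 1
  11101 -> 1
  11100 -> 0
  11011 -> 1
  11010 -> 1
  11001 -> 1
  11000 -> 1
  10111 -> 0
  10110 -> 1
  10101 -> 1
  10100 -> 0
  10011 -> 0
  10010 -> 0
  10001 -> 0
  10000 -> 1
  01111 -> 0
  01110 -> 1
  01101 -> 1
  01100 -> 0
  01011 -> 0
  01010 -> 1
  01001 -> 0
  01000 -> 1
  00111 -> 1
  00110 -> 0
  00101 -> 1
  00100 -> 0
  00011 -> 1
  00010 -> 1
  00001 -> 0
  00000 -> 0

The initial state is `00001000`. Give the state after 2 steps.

00110101

00010110
00110101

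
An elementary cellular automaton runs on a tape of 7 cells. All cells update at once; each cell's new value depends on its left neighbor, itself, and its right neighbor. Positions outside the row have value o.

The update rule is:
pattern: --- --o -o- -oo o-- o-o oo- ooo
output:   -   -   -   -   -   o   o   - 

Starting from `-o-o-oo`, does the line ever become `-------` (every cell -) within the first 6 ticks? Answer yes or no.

no

o-o-o--
oo-o---
-oo----
o-o----
oo-----
-o-----
tick 6 is -o-----, still not uniform -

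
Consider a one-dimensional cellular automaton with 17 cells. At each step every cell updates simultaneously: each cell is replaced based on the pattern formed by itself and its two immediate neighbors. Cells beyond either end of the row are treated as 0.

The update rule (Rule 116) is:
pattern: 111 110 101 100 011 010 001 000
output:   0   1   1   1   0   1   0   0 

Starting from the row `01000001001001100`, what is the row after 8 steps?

step 1: 01100001101100110
step 2: 00110000110110011
step 3: 00011000011011001
step 4: 00001100001101101
step 5: 00000110000110111
step 6: 00000011000011001
step 7: 00000001100001101
step 8: 00000000110000111

00000000110000111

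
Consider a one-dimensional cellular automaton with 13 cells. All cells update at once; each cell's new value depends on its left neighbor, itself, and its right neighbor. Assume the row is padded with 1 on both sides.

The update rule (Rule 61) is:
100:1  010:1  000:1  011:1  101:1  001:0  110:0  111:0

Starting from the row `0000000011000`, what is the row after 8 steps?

0000111101001

step 1: 1111111010110
step 2: 0000000111101
step 3: 1111110100011
step 4: 0000001111010
step 5: 1111101000111
step 6: 0000011110100
step 7: 1111010001110
step 8: 0000111101001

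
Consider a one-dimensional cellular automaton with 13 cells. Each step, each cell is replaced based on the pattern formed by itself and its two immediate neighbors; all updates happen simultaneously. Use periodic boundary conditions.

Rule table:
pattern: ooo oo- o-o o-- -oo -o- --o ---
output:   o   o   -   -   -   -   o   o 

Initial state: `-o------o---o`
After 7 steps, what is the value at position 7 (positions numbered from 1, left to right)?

---ooooo--oo-
ooo-oooo-o-o-
-oo--ooo-----
o-o-o-oo-oooo
o------o--ooo
o-ooooo--o-oo
o--oooo-o---o
position 7 holds o

o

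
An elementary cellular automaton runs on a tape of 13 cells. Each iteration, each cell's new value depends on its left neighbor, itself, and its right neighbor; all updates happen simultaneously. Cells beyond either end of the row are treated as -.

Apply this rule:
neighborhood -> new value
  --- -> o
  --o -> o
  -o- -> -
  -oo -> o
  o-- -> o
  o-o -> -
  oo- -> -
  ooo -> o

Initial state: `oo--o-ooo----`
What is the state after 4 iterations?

o-oo--oo-oooo
--o-ooo--ooo-
oo--oo-oooo-o
o-ooo--ooo---

o-ooo--ooo---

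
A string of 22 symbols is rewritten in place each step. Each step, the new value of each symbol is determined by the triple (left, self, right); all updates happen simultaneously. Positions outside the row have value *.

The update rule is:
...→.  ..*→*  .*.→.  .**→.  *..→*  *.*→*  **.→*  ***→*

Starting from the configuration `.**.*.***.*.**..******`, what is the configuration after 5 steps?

step 1: *.**.*.***.*.***.*****
step 2: **.**.*.***.*.***.****
step 3: ***.**.*.***.*.***.***
step 4: ****.**.*.***.*.***.**
step 5: *****.**.*.***.*.***.*

*****.**.*.***.*.***.*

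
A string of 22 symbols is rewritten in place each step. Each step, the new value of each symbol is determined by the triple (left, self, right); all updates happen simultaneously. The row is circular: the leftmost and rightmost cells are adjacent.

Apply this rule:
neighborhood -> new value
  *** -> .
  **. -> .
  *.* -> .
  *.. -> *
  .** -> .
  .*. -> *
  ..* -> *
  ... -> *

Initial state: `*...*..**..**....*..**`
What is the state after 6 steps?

.******..**..*******..
*......**..**.......**
.******..**..*******..  (repeats step 1; period 2)
step 6: *......**..**.......**

*......**..**.......**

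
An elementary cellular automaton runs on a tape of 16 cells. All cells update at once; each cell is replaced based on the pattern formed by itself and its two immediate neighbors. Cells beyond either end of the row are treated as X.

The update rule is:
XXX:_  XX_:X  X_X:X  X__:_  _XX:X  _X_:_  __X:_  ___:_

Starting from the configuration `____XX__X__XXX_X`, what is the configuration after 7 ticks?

____XX______XX__

____XX_____X_XXX
____XX______XX__
____XX______XX__  (fixed point — unchanged through tick 7)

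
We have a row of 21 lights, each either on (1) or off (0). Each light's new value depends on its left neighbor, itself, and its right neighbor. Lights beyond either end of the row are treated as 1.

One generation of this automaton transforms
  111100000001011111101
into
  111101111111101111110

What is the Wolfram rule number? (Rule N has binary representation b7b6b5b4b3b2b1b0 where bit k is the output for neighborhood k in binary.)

231

position 0: 111 → 1  (bit 7 = 1)
position 3: 110 → 1  (bit 6 = 1)
position 12: 101 → 1  (bit 5 = 1)
position 4: 100 → 0  (bit 4 = 0)
position 13: 011 → 0  (bit 3 = 0)
position 11: 010 → 1  (bit 2 = 1)
position 10: 001 → 1  (bit 1 = 1)
position 5: 000 → 1  (bit 0 = 1)
bits b7..b0 = 11100111 = 231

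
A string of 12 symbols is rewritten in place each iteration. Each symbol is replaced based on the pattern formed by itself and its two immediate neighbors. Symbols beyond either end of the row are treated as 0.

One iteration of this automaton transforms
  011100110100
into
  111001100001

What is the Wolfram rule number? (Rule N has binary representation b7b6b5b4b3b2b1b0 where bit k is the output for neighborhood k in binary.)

139

position 2: 111 → 1  (bit 7 = 1)
position 3: 110 → 0  (bit 6 = 0)
position 8: 101 → 0  (bit 5 = 0)
position 4: 100 → 0  (bit 4 = 0)
position 1: 011 → 1  (bit 3 = 1)
position 9: 010 → 0  (bit 2 = 0)
position 0: 001 → 1  (bit 1 = 1)
position 11: 000 → 1  (bit 0 = 1)
bits b7..b0 = 10001011 = 139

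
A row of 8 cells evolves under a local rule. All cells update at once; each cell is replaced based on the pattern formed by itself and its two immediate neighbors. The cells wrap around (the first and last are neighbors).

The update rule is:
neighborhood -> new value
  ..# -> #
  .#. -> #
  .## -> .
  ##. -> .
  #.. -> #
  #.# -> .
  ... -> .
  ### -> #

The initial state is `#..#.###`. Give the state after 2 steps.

step 1: .###..##
step 2: ..#.##..

..#.##..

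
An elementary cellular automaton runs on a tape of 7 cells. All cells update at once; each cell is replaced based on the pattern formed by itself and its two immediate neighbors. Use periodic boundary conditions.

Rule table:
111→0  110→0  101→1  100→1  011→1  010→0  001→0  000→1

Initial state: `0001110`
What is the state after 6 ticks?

0101001

1101001
0010101
1001010
0100101
1010010
0101001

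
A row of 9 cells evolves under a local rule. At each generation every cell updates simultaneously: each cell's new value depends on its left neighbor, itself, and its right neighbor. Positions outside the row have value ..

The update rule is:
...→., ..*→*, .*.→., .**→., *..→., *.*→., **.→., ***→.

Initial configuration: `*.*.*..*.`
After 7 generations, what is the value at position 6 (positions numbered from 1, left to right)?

.

......*..
.....*...
....*....
...*.....
..*......
.*.......
*........
position 6 holds .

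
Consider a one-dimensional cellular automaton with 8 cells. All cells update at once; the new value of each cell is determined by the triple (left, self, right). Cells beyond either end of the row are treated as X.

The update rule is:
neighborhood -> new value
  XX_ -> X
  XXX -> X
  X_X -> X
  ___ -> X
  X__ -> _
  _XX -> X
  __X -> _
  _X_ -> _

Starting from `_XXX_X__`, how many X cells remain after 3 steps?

XXXXX___
XXXXX_X_
XXXXXX_X
count of X: 7

7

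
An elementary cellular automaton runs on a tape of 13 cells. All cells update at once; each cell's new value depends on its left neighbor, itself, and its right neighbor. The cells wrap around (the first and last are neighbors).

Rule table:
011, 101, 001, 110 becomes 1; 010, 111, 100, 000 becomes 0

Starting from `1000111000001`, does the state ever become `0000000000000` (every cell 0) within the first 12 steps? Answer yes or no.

1001101000011
1011110000110
0110010001111
1110100011001
0011000111011
0111001101111
1101011111001
0110110001011
1111110010111
0000010101100
0000101011100
0001010110100
step 12 is 0001010110100, still not uniform 0

no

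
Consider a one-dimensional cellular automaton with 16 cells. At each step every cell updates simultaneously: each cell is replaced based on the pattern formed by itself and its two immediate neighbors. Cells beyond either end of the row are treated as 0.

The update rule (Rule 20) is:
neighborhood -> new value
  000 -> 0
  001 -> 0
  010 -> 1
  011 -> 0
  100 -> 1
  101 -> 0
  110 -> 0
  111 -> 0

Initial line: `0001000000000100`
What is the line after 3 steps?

0001100000000110
0000010000000001
0000011000000001

0000011000000001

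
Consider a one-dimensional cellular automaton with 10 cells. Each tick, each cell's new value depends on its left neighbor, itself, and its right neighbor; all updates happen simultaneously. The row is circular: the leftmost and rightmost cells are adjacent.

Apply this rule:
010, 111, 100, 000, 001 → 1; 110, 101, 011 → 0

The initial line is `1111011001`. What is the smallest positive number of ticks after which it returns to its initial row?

6

tick 1: 1110000110
tick 2: 0101111000
tick 3: 1100110111
tick 4: 1011000011
tick 5: 0000111101
tick 6: 1111011001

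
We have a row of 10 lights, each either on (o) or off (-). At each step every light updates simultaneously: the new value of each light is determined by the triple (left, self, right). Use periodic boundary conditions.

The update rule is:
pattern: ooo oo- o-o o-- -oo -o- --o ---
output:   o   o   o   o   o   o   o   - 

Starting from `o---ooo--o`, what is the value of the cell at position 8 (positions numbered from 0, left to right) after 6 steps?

oo-ooooooo
oooooooooo
oooooooooo  (fixed point — unchanged through step 6)
position 8 holds o

o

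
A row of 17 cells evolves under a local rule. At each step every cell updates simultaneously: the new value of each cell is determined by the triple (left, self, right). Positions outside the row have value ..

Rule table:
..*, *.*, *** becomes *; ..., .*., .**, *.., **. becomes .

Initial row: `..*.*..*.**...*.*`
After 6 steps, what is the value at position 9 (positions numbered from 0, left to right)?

.

.*.*..*.*....*.*.
*.*..*.*....*.*..
.*..*.*....*.*...
*..*.*....*.*....
..*.*....*.*.....
.*.*....*.*......
position 9 holds .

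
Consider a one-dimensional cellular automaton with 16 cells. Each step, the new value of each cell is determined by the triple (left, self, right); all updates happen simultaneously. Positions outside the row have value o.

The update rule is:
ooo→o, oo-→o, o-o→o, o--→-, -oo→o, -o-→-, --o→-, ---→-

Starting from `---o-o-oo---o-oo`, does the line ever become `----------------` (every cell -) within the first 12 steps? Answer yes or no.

----o-ooo----ooo
-----oooo----ooo
-----oooo----ooo  (fixed point — unchanged through step 12)
step 12 is -----oooo----ooo, still not uniform -

no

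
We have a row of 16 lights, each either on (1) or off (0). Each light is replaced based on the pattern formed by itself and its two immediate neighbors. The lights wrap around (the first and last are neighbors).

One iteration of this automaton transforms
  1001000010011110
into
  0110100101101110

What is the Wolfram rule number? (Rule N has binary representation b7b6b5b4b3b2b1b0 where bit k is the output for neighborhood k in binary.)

position 12: 111 → 1  (bit 7 = 1)
position 14: 110 → 1  (bit 6 = 1)
position 15: 101 → 0  (bit 5 = 0)
position 1: 100 → 1  (bit 4 = 1)
position 11: 011 → 0  (bit 3 = 0)
position 0: 010 → 0  (bit 2 = 0)
position 2: 001 → 1  (bit 1 = 1)
position 5: 000 → 0  (bit 0 = 0)
bits b7..b0 = 11010010 = 210

210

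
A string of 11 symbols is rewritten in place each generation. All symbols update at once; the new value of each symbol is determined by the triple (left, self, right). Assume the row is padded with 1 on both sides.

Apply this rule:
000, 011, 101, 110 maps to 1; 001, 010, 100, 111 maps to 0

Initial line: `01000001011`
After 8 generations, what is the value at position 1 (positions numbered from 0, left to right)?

10011100110
10010100111
10001000100
10100010000
11001000110
01000010111
10011001100
10011001100
position 1 holds 0

0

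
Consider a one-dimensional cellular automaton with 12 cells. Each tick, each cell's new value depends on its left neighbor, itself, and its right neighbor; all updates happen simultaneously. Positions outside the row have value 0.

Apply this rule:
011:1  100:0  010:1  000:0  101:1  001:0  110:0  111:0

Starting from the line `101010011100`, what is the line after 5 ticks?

111110010000
100000010000
100000010000  (fixed point — unchanged through tick 5)

100000010000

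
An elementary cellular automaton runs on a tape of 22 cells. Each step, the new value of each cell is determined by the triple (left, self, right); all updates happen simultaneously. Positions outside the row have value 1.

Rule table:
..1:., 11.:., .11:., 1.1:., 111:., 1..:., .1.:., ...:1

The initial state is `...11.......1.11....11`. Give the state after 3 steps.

step 1: .1....11111......11...
step 2: ...11.......1111....1.
step 3: .1....11111......11...

.1....11111......11...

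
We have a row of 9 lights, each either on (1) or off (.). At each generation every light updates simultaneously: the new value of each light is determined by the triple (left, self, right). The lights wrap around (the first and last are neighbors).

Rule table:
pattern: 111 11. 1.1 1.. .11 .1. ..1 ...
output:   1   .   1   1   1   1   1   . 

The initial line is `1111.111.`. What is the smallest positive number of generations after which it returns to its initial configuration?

9

111.111.1
11.111.11
1.111.111
.111.1111
111.1111.
11.1111.1
1.1111.11
.1111.111
1111.111.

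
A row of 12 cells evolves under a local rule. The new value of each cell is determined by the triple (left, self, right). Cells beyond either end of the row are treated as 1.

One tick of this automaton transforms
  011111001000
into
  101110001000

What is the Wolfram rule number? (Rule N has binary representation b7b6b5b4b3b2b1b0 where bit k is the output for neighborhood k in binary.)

164

position 2: 111 → 1  (bit 7 = 1)
position 5: 110 → 0  (bit 6 = 0)
position 0: 101 → 1  (bit 5 = 1)
position 6: 100 → 0  (bit 4 = 0)
position 1: 011 → 0  (bit 3 = 0)
position 8: 010 → 1  (bit 2 = 1)
position 7: 001 → 0  (bit 1 = 0)
position 10: 000 → 0  (bit 0 = 0)
bits b7..b0 = 10100100 = 164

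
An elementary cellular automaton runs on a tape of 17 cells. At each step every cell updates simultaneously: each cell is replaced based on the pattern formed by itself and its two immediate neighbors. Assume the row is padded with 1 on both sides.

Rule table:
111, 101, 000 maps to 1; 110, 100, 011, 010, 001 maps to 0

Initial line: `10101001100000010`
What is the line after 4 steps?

step 1: 01010000001111001
step 2: 10100111100110000
step 3: 01000011000000110
step 4: 10011000011110001

10011000011110001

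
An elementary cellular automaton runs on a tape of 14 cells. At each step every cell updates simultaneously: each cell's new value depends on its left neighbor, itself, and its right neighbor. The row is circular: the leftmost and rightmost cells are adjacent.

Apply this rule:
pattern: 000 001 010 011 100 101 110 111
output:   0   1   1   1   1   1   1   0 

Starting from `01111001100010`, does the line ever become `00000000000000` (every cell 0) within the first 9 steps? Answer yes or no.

11001111110111
01111000011100
11001100110110
11111111111111
00000000000000
all cells are 0 at step 5

yes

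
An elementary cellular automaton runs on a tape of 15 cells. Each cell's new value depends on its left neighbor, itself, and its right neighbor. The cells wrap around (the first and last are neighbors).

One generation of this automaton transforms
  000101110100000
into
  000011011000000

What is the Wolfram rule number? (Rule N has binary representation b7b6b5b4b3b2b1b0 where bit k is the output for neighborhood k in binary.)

104

position 6: 111 → 0  (bit 7 = 0)
position 7: 110 → 1  (bit 6 = 1)
position 4: 101 → 1  (bit 5 = 1)
position 10: 100 → 0  (bit 4 = 0)
position 5: 011 → 1  (bit 3 = 1)
position 3: 010 → 0  (bit 2 = 0)
position 2: 001 → 0  (bit 1 = 0)
position 0: 000 → 0  (bit 0 = 0)
bits b7..b0 = 01101000 = 104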